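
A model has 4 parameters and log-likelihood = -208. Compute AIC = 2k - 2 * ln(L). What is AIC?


Compute:
2k = 2*4 = 8.
-2*loglik = -2*(-208) = 416.
AIC = 8 + 416 = 424.

424


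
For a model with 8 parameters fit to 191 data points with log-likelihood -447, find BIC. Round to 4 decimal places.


Compute k*ln(n) = 8*ln(191) = 8*5.252273 = 42.018184.
Then -2*loglik = 894.
BIC = 42.018184 + 894 = 936.018184, which rounds to 936.0182.

936.0182


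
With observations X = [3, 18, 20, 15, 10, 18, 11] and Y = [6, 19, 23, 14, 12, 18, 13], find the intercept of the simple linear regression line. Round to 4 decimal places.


Compute b1 = 0.8984 from the OLS formula.
With xbar = 13.5714 and ybar = 15.0000, the intercept is:
b0 = 15.0000 - 0.8984 * 13.5714 = 2.8075.

2.8075


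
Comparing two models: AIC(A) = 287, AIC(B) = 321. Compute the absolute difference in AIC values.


Absolute difference = |287 - 321| = 34.
The model with lower AIC (A) is preferred.

34


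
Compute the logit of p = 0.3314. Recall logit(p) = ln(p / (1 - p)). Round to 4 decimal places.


1 - p = 0.6686.
p/(1-p) = 0.4957.
logit = ln(0.4957) = -0.7019.

-0.7019


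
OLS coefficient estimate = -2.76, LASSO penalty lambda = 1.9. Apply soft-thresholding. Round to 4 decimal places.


Check: |-2.76| = 2.76 vs lambda = 1.9.
Since |beta| > lambda, coefficient = sign(beta)*(|beta| - lambda) = -0.8600.
Soft-thresholded coefficient = -0.8600.

-0.8600


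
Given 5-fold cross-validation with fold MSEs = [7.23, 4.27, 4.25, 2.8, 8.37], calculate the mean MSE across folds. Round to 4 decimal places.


Total MSE across folds = 26.9200.
CV-MSE = 26.9200/5 = 5.3840.

5.3840


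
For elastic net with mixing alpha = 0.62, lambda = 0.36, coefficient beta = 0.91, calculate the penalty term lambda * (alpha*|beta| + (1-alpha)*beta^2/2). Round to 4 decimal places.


Compute:
L1 = 0.62 * 0.91 = 0.5642.
L2 = 0.38 * 0.91^2 / 2 = 0.1573.
Penalty = 0.36 * (0.5642 + 0.1573) = 0.2598.

0.2598


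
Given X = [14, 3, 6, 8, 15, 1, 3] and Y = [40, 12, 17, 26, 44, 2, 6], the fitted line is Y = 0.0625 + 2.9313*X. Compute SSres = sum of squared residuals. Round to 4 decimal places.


Predicted values from Y = 0.0625 + 2.9313*X.
Residuals: [-1.1007, 3.1436, -0.6503, 2.4871, -0.0320, -0.9938, -2.8564].
SSres = 26.8500.

26.8500


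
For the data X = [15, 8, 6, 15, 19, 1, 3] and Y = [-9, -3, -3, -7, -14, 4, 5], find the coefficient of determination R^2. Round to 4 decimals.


The fitted line is Y = 5.4014 + -0.9673*X.
SSres = 19.1297, SStot = 280.8571.
R^2 = 1 - SSres/SStot = 0.9319.

0.9319


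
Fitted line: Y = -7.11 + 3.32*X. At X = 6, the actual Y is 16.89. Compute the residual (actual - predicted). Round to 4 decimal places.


Fitted value at X = 6 is yhat = -7.11 + 3.32*6 = 12.8100.
Residual = 16.89 - 12.8100 = 4.0800.

4.0800


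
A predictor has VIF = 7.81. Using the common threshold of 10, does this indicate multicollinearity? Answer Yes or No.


Check: VIF = 7.81 vs threshold = 10.
Since 7.81 < 10, the answer is No.

No


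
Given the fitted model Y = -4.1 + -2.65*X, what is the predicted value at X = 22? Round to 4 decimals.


Substitute X = 22 into the equation:
Y = -4.1 + -2.65 * 22 = -4.1 + -58.3000 = -62.4000.

-62.4000


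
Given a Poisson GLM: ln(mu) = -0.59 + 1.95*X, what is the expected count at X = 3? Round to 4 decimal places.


eta = -0.59 + 1.95 * 3 = 5.2600.
mu = exp(5.2600) = 192.4815.

192.4815


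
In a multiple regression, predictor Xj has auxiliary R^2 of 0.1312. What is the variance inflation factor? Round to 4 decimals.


Using VIF = 1/(1 - R^2_j):
1 - 0.1312 = 0.8688.
VIF = 1.1510.

1.1510


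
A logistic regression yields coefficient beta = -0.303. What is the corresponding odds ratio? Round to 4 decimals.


The odds ratio is computed as:
OR = e^(-0.303) = 0.7386.

0.7386


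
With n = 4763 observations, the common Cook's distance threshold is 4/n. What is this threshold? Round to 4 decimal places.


Cook's distance cutoff = 4/n = 4/4763.
= 0.0008.

0.0008


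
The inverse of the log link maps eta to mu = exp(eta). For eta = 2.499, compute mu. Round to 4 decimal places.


The inverse log link gives:
mu = exp(2.499) = 12.1703.

12.1703


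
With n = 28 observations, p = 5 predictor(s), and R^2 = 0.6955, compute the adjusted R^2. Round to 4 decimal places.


Plug in: Adj R^2 = 1 - (1 - 0.6955) * 27/22.
= 1 - 0.3045 * 27/22
= 1 - 8.2215 / 22
= 1 - 0.3737 = 0.6263.

0.6263


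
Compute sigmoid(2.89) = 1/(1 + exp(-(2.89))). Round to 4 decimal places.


Compute exp(-2.8900) = 0.0556.
Sigmoid = 1 / (1 + 0.0556) = 1 / 1.0556 = 0.9473.

0.9473


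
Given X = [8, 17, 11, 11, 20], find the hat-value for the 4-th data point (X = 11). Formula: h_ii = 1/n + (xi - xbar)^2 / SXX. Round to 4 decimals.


Mean of X: xbar = 13.4000.
SXX = 97.2000.
For X = 11: h = 1/5 + (11 - 13.4000)^2/97.2000 = 0.2593.

0.2593


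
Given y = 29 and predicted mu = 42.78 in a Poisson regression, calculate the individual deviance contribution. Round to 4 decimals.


y/mu = 29/42.78 = 0.677887 (approx.), and ln(29/42.78) = -0.388775.
y * ln(y/mu) = 29 * -0.388775 = -11.274475.
y - mu = -13.78.
D = 2 * (-11.274475 - -13.78) = 5.011050, which rounds to 5.0111.

5.0111


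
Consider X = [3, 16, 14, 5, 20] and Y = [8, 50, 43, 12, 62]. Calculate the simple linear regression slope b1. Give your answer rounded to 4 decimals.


Calculate xbar = 11.6000, ybar = 35.0000.
S_xx = 213.2000, S_xy = 696.0000.
Using b1 = S_xy / S_xx = 696.0000 / 213.2000, we get b1 = 3.2645.

3.2645


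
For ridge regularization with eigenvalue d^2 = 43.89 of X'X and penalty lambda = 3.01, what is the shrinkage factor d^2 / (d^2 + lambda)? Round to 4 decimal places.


d^2 + lambda = 43.89 + 3.01 = 46.9000.
Shrinkage factor = 43.89/46.9000 = 0.9358.

0.9358


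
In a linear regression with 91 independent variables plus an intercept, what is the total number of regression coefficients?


Total coefficients = number of predictors + 1 (for the intercept).
= 91 + 1 = 92.

92


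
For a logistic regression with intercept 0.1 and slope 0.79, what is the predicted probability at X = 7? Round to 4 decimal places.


z = 0.1 + 0.79 * 7 = 5.6300.
Sigmoid: P = 1 / (1 + exp(-5.6300)) = 0.9964.

0.9964


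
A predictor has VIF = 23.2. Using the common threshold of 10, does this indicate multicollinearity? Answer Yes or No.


Compare VIF = 23.2 to the threshold of 10.
23.2 >= 10, so the answer is Yes.

Yes


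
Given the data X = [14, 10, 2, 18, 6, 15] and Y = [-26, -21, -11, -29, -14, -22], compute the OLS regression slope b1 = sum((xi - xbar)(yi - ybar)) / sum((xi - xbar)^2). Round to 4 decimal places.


Calculate xbar = 10.8333, ybar = -20.5000.
S_xx = 180.8333, S_xy = -199.5000.
Using b1 = S_xy / S_xx = -199.5000 / 180.8333, we get b1 = -1.1032.

-1.1032


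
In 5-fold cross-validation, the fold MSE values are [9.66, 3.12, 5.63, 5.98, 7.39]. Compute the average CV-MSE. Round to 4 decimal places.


Sum of fold MSEs = 31.7800.
Average = 31.7800 / 5 = 6.3560.

6.3560


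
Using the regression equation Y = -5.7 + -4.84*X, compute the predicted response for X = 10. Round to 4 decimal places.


Plug X = 10 into Y = -5.7 + -4.84*X:
Y = -5.7 + -48.4000 = -54.1000.

-54.1000


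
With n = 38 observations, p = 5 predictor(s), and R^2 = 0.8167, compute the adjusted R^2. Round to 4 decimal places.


Adjusted R^2 = 1 - (1 - R^2) * (n-1)/(n-p-1).
(1 - R^2) = 0.1833.
(n-1)/(n-p-1) = 37/32.
(1 - R^2) * (n-1) = 0.1833 * 37 = 6.7821.
Divide by (n-p-1): 6.7821 / 32 = 0.2119.
Adj R^2 = 1 - 0.2119 = 0.7881.

0.7881


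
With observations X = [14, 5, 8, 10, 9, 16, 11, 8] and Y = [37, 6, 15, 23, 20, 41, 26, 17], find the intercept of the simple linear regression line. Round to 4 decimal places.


First find the slope: b1 = 3.2561.
Means: xbar = 10.1250, ybar = 23.1250.
b0 = ybar - b1 * xbar = 23.1250 - 3.2561 * 10.1250 = -9.8432.

-9.8432


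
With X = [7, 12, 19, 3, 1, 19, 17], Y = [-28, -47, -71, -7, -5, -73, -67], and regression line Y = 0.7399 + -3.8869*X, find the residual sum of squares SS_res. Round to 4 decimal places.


Predicted values from Y = 0.7399 + -3.8869*X.
Residuals: [-1.5316, -1.0971, 2.1112, 3.9208, -1.8530, 0.1112, -1.6626].
SSres = 29.5895.

29.5895


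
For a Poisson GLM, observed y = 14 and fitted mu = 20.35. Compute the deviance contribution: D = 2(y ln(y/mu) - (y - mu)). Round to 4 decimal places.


y/mu = 14/20.35 = 0.687961 (approx.), and ln(14/20.35) = -0.374024.
y * ln(y/mu) = 14 * -0.374024 = -5.236336.
y - mu = -6.35.
D = 2 * (-5.236336 - -6.35) = 2.227328, which rounds to 2.2273.

2.2273


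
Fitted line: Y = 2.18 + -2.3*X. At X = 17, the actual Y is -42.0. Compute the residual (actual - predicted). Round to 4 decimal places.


Fitted value at X = 17 is yhat = 2.18 + -2.3*17 = -36.9200.
Residual = -42.0 - -36.9200 = -5.0800.

-5.0800


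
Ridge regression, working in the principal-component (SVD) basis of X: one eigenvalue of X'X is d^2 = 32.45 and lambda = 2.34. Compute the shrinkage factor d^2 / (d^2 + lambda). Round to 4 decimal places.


Denominator = d^2 + lambda = 32.45 + 2.34 = 34.7900.
Shrinkage = 32.45 / 34.7900 = 0.9327.

0.9327


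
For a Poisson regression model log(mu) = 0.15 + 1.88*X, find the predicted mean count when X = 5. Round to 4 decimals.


Compute eta = 0.15 + 1.88 * 5 = 9.5500.
Apply inverse link: mu = e^9.5500 = 14044.6947.

14044.6947


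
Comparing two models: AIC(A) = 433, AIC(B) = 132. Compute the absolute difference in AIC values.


Compute |433 - 132| = 301.
Model B has the smaller AIC.

301


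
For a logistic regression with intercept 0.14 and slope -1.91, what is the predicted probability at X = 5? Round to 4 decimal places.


Linear predictor: z = 0.14 + -1.91 * 5 = -9.4100.
P = 1/(1 + exp(9.4100)) = 1/(1 + 12209.8710) = 0.0001.

0.0001


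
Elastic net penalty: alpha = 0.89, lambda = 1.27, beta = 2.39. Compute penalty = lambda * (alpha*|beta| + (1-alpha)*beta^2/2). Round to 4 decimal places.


alpha * |beta| = 0.89 * 2.39 = 2.1271.
(1-alpha) * beta^2/2 = 0.11 * 5.7121/2 = 0.3142.
Total = 1.27 * (2.1271 + 0.3142) = 3.1004.

3.1004


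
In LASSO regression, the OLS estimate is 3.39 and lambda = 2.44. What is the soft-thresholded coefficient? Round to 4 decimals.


Check: |3.39| = 3.39 vs lambda = 2.44.
Since |beta| > lambda, coefficient = sign(beta)*(|beta| - lambda) = 0.9500.
Soft-thresholded coefficient = 0.9500.

0.9500


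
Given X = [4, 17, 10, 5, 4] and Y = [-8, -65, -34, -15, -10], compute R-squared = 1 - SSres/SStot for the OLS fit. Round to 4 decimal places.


Fit the OLS line: b0 = 7.6317, b1 = -4.2540.
SSres = 5.0730.
SStot = 2285.2000.
R^2 = 1 - 5.0730/2285.2000 = 0.9978.

0.9978


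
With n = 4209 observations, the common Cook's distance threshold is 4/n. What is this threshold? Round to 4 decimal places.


The threshold is 4/n.
4/4209 = 0.0010.

0.0010


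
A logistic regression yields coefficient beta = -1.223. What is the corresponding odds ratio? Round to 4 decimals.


The odds ratio is computed as:
OR = e^(-1.223) = 0.2943.

0.2943


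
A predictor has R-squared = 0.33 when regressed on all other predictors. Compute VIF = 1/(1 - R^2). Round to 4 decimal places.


Using VIF = 1/(1 - R^2_j):
1 - 0.33 = 0.67.
VIF = 1.4925.

1.4925


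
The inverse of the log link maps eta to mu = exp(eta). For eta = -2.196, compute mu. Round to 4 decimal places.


The inverse log link gives:
mu = exp(-2.196) = 0.1112.

0.1112


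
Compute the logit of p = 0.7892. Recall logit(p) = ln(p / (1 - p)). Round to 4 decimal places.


The odds are p/(1-p) = 0.7892 / 0.2108 = 3.7438.
logit(p) = ln(3.7438) = 1.3201.

1.3201


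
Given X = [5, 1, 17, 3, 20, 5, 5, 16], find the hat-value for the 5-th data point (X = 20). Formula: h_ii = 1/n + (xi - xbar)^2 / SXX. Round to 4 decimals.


Mean of X: xbar = 9.0000.
SXX = 382.0000.
For X = 20: h = 1/8 + (20 - 9.0000)^2/382.0000 = 0.4418.

0.4418


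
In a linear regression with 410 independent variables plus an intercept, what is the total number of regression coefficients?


Including the intercept, the model has 410 predictor coefficients + 1 intercept.
Total = 411.

411


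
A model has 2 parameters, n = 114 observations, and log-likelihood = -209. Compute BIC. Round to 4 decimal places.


ln(114) = 4.736198.
k * ln(n) = 2 * 4.736198 = 9.472396.
-2L = 418.
BIC = 9.472396 + 418 = 427.472396, which rounds to 427.4724.

427.4724


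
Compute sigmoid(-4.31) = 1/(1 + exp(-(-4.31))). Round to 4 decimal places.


exp(4.3100) = 74.4405.
1 + exp(-z) = 75.4405.
sigmoid = 1/75.4405 = 0.0133.

0.0133


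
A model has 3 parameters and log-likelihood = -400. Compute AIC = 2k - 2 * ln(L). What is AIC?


AIC = 2k - 2*loglik = 2(3) - 2(-400).
= 6 + 800 = 806.

806


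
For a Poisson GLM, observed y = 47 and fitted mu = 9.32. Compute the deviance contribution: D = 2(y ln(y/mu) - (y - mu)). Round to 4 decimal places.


y/mu = 47/9.32 = 5.042918 (approx.), and ln(47/9.32) = 1.617985.
y * ln(y/mu) = 47 * 1.617985 = 76.045295.
y - mu = 37.68.
D = 2 * (76.045295 - 37.68) = 76.730590, which rounds to 76.7306.

76.7306


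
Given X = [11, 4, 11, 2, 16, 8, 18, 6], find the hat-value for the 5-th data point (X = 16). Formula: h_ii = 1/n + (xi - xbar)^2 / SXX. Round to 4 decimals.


Mean of X: xbar = 9.5000.
SXX = 220.0000.
For X = 16: h = 1/8 + (16 - 9.5000)^2/220.0000 = 0.3170.

0.3170


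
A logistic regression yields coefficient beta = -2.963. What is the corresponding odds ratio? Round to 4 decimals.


The odds ratio is computed as:
OR = e^(-2.963) = 0.0517.

0.0517


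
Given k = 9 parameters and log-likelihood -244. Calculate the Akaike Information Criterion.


AIC = 2k - 2*loglik = 2(9) - 2(-244).
= 18 + 488 = 506.

506


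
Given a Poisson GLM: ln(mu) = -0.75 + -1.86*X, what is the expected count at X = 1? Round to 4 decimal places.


eta = -0.75 + -1.86 * 1 = -2.6100.
mu = exp(-2.6100) = 0.0735.

0.0735


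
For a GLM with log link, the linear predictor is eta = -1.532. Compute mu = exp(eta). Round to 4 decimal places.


mu = exp(eta) = exp(-1.532).
= 0.2161.

0.2161


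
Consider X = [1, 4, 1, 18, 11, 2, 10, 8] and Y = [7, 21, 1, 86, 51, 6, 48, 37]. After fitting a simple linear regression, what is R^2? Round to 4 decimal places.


Fit the OLS line: b0 = -1.1013, b1 = 4.8329.
SSres = 34.4409.
SStot = 5940.8750.
R^2 = 1 - 34.4409/5940.8750 = 0.9942.

0.9942


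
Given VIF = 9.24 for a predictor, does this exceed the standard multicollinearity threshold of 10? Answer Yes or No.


The threshold is 10.
VIF = 9.24 is < 10.
Multicollinearity indication: No.

No


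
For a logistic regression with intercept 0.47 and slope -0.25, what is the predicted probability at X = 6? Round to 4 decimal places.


Linear predictor: z = 0.47 + -0.25 * 6 = -1.0300.
P = 1/(1 + exp(1.0300)) = 1/(1 + 2.8011) = 0.2631.

0.2631


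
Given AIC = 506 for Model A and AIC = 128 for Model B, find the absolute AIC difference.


Compute |506 - 128| = 378.
Model B has the smaller AIC.

378


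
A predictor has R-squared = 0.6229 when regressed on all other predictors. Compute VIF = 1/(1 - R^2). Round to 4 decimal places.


Using VIF = 1/(1 - R^2_j):
1 - 0.6229 = 0.3771.
VIF = 2.6518.

2.6518


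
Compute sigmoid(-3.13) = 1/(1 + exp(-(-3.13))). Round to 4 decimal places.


First, exp(3.1300) = 22.8740.
Then sigma(z) = 1/(1 + 22.8740) = 0.0419.

0.0419


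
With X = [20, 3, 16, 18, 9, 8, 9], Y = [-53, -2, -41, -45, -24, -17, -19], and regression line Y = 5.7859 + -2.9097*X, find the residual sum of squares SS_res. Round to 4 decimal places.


Compute predicted values, then residuals = yi - yhat_i.
Residuals: [-0.5919, 0.9432, -0.2307, 1.5887, -3.5986, 0.4917, 1.4014].
SSres = sum(residual^2) = 18.9728.

18.9728


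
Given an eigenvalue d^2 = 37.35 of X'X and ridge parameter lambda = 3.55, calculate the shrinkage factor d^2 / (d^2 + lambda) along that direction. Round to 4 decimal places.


Denominator = d^2 + lambda = 37.35 + 3.55 = 40.9000.
Shrinkage = 37.35 / 40.9000 = 0.9132.

0.9132


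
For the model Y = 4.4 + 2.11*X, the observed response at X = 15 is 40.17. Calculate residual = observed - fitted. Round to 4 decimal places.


Compute yhat = 4.4 + (2.11)(15) = 36.0500.
Residual = actual - predicted = 40.17 - 36.0500 = 4.1200.

4.1200


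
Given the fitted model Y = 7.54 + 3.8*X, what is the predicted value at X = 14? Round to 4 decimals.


Predicted value:
Y = 7.54 + (3.8)(14) = 7.54 + 53.2000 = 60.7400.

60.7400


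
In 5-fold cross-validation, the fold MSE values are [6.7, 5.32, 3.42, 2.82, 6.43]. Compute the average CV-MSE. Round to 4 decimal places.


Sum of fold MSEs = 24.6900.
Average = 24.6900 / 5 = 4.9380.

4.9380


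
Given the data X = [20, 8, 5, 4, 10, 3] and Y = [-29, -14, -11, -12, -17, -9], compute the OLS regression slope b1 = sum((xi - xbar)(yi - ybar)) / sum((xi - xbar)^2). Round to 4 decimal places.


Calculate xbar = 8.3333, ybar = -15.3333.
S_xx = 197.3333, S_xy = -225.3333.
Using b1 = S_xy / S_xx = -225.3333 / 197.3333, we get b1 = -1.1419.

-1.1419


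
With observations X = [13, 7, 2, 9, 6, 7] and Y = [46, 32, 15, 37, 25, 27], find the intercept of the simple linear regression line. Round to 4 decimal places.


Compute b1 = 2.8980 from the OLS formula.
With xbar = 7.3333 and ybar = 30.3333, the intercept is:
b0 = 30.3333 - 2.8980 * 7.3333 = 9.0816.

9.0816


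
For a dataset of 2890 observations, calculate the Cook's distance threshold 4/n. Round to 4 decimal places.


The threshold is 4/n.
4/2890 = 0.0014.

0.0014


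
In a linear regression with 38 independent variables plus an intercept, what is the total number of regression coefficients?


Including the intercept, the model has 38 predictor coefficients + 1 intercept.
Total = 39.

39


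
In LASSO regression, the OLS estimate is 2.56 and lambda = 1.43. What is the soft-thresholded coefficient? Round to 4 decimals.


Absolute value: |2.56| = 2.56.
Compare to lambda = 1.43.
Since |beta| > lambda, coefficient = sign(beta)*(|beta| - lambda) = 1.1300.

1.1300


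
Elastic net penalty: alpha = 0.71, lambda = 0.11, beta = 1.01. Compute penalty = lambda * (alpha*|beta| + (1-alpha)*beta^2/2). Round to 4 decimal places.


alpha * |beta| = 0.71 * 1.01 = 0.7171.
(1-alpha) * beta^2/2 = 0.29 * 1.0201/2 = 0.1479.
Total = 0.11 * (0.7171 + 0.1479) = 0.0952.

0.0952


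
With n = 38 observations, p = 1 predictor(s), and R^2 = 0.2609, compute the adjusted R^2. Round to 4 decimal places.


Using the formula:
(1 - 0.2609) = 0.7391.
Multiply by 37/36: 0.7391 * 37 = 27.3467, then 27.3467 / 36 = 0.7596.
Adj R^2 = 1 - 0.7596 = 0.2404.

0.2404


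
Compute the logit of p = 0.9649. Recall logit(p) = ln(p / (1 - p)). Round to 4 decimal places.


Compute the odds: 0.9649/0.0351 = 27.4900.
Take the natural log: ln(27.4900) = 3.3138.

3.3138


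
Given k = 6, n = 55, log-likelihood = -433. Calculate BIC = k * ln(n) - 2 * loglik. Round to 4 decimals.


Compute k*ln(n) = 6*ln(55) = 6*4.007333 = 24.043998.
Then -2*loglik = 866.
BIC = 24.043998 + 866 = 890.043998, which rounds to 890.0440.

890.0440


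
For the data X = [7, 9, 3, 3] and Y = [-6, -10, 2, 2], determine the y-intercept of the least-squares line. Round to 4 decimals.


First find the slope: b1 = -2.0000.
Means: xbar = 5.5000, ybar = -3.0000.
b0 = ybar - b1 * xbar = -3.0000 - -2.0000 * 5.5000 = 8.0000.

8.0000


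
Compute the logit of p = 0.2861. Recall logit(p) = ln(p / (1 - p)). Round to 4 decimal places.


The odds are p/(1-p) = 0.2861 / 0.7139 = 0.4008.
logit(p) = ln(0.4008) = -0.9144.

-0.9144


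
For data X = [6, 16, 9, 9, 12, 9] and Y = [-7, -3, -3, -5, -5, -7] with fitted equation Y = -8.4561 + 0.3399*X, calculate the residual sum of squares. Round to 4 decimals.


Predicted values from Y = -8.4561 + 0.3399*X.
Residuals: [-0.5833, 0.0177, 2.3970, 0.3970, -0.6227, -1.6030].
SSres = 9.2011.

9.2011


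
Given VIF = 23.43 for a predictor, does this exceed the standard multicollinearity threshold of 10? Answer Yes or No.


Compare VIF = 23.43 to the threshold of 10.
23.43 >= 10, so the answer is Yes.

Yes


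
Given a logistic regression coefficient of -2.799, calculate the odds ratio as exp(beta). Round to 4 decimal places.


Odds ratio = exp(beta) = exp(-2.799).
= 0.0609.

0.0609


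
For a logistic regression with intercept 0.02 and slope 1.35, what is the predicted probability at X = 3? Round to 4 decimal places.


Linear predictor: z = 0.02 + 1.35 * 3 = 4.0700.
P = 1/(1 + exp(-4.0700)) = 1/(1 + 0.0171) = 0.9832.

0.9832


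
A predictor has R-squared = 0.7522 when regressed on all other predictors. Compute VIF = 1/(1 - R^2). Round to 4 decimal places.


Denominator: 1 - 0.7522 = 0.2478.
VIF = 1 / 0.2478 = 4.0355.

4.0355


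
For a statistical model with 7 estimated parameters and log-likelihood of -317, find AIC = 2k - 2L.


AIC = 2k - 2*loglik = 2(7) - 2(-317).
= 14 + 634 = 648.

648


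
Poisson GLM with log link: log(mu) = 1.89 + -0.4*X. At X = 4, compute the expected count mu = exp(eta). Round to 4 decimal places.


Linear predictor: eta = 1.89 + (-0.4)(4) = 0.2900.
Expected count: mu = exp(0.2900) = 1.3364.

1.3364


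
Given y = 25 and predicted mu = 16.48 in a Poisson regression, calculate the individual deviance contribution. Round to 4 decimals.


Compute y*ln(y/mu) = 25*ln(25/16.48) = 25*0.416728 = 10.418200.
y - mu = 8.52.
D = 2*(10.418200 - (8.52)) = 3.796400, which rounds to 3.7964.

3.7964


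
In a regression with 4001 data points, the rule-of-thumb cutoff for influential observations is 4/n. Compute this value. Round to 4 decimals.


Cook's distance cutoff = 4/n = 4/4001.
= 0.0010.

0.0010


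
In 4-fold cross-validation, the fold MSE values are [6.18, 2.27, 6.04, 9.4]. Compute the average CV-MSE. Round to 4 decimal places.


Add all fold MSEs: 23.8900.
Divide by k = 4: 23.8900/4 = 5.9725.

5.9725


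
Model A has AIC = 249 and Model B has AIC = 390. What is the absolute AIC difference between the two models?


Compute |249 - 390| = 141.
Model A has the smaller AIC.

141


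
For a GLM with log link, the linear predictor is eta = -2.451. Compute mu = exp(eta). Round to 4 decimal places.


Apply the inverse link:
mu = e^-2.451 = 0.0862.

0.0862


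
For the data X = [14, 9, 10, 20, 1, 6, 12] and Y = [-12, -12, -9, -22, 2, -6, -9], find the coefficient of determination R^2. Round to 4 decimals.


Fit the OLS line: b0 = 2.0447, b1 = -1.1432.
SSres = 29.2536.
SStot = 313.4286.
R^2 = 1 - 29.2536/313.4286 = 0.9067.

0.9067


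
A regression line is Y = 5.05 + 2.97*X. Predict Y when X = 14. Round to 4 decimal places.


Predicted value:
Y = 5.05 + (2.97)(14) = 5.05 + 41.5800 = 46.6300.

46.6300


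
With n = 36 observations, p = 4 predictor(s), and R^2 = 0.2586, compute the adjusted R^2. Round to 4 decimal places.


Adjusted R^2 = 1 - (1 - R^2) * (n-1)/(n-p-1).
(1 - R^2) = 0.7414.
(n-1)/(n-p-1) = 35/31.
(1 - R^2) * (n-1) = 0.7414 * 35 = 25.9490.
Divide by (n-p-1): 25.9490 / 31 = 0.8371.
Adj R^2 = 1 - 0.8371 = 0.1629.

0.1629


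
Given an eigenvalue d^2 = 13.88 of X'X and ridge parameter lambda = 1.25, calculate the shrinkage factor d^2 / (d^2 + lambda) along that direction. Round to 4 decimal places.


Compute the denominator: 13.88 + 1.25 = 15.1300.
Shrinkage factor = 13.88 / 15.1300 = 0.9174.

0.9174


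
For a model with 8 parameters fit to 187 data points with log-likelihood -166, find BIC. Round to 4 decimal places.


Compute k*ln(n) = 8*ln(187) = 8*5.231109 = 41.848872.
Then -2*loglik = 332.
BIC = 41.848872 + 332 = 373.848872, which rounds to 373.8489.

373.8489


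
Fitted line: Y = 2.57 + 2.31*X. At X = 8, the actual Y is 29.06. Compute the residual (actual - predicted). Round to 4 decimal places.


Predicted = 2.57 + 2.31 * 8 = 21.0500.
Residual = 29.06 - 21.0500 = 8.0100.

8.0100


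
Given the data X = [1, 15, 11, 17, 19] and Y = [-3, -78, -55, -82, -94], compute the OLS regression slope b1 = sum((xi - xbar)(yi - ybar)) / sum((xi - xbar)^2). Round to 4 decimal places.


Calculate xbar = 12.6000, ybar = -62.4000.
S_xx = 203.2000, S_xy = -1026.8000.
Using b1 = S_xy / S_xx = -1026.8000 / 203.2000, we get b1 = -5.0531.

-5.0531


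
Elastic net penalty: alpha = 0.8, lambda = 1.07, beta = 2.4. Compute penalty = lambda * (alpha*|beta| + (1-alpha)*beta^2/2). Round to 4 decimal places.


L1 component = 0.8 * |2.4| = 1.9200.
L2 component = 0.2 * 2.4^2 / 2 = 0.5760.
Penalty = 1.07 * (1.9200 + 0.5760) = 1.07 * 2.4960 = 2.6707.

2.6707


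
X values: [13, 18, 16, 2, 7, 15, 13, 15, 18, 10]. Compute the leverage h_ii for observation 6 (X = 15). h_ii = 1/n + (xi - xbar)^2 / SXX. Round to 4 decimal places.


n = 10, xbar = 12.7000.
SXX = sum((xi - xbar)^2) = 232.1000.
h = 1/10 + (15 - 12.7000)^2 / 232.1000 = 0.1228.

0.1228


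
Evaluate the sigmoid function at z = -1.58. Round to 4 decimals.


exp(1.5800) = 4.8550.
1 + exp(-z) = 5.8550.
sigmoid = 1/5.8550 = 0.1708.

0.1708


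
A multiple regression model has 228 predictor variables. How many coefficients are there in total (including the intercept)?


Total coefficients = number of predictors + 1 (for the intercept).
= 228 + 1 = 229.

229


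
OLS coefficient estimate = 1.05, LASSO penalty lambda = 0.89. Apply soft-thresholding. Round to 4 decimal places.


Check: |1.05| = 1.05 vs lambda = 0.89.
Since |beta| > lambda, coefficient = sign(beta)*(|beta| - lambda) = 0.1600.
Soft-thresholded coefficient = 0.1600.

0.1600


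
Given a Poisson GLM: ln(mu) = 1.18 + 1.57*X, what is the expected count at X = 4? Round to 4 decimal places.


eta = 1.18 + 1.57 * 4 = 7.4600.
mu = exp(7.4600) = 1737.1481.

1737.1481


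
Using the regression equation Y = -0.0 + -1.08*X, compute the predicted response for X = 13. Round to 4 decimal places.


Plug X = 13 into Y = -0.0 + -1.08*X:
Y = -0.0 + -14.0400 = -14.0400.

-14.0400


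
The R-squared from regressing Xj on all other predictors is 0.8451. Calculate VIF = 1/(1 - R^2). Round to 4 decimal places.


VIF = 1 / (1 - 0.8451).
= 1 / 0.1549 = 6.4558.

6.4558


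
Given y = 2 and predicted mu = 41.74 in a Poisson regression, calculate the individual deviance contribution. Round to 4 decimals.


y/mu = 2/41.74 = 0.047916 (approx.), and ln(2/41.74) = -3.038313.
y * ln(y/mu) = 2 * -3.038313 = -6.076626.
y - mu = -39.74.
D = 2 * (-6.076626 - -39.74) = 67.326748, which rounds to 67.3267.

67.3267


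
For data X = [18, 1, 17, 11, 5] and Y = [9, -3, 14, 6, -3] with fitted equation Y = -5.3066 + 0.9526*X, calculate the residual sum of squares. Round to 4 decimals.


Compute predicted values, then residuals = yi - yhat_i.
Residuals: [-2.8402, 1.3540, 3.1124, 0.8280, -2.4564].
SSres = sum(residual^2) = 26.3066.

26.3066


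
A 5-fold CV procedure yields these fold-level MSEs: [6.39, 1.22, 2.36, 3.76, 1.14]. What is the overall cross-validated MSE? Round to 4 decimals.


Add all fold MSEs: 14.8700.
Divide by k = 5: 14.8700/5 = 2.9740.

2.9740


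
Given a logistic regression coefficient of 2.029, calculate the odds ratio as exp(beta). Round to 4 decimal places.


exp(2.029) = 7.6065.
So the odds ratio is 7.6065.

7.6065


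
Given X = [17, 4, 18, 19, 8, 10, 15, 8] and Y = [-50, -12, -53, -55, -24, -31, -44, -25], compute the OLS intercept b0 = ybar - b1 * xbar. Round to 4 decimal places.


Compute b1 = -2.8491 from the OLS formula.
With xbar = 12.3750 and ybar = -36.7500, the intercept is:
b0 = -36.7500 - -2.8491 * 12.3750 = -1.4923.

-1.4923


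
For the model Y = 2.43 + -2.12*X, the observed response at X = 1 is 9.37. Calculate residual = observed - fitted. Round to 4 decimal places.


Fitted value at X = 1 is yhat = 2.43 + -2.12*1 = 0.3100.
Residual = 9.37 - 0.3100 = 9.0600.

9.0600


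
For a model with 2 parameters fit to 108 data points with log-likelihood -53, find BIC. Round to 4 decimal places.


k * ln(n) = 2 * ln(108) = 2 * 4.682131 = 9.364262.
-2 * loglik = -2 * (-53) = 106.
BIC = 9.364262 + 106 = 115.364262, which rounds to 115.3643.

115.3643


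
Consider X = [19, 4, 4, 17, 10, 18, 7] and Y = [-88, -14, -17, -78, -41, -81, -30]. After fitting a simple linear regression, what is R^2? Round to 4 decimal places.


The fitted line is Y = 4.1784 + -4.7880*X.
SSres = 15.8704, SStot = 6054.8571.
R^2 = 1 - SSres/SStot = 0.9974.

0.9974


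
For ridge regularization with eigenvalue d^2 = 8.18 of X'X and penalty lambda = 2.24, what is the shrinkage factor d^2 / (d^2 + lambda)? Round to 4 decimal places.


Compute the denominator: 8.18 + 2.24 = 10.4200.
Shrinkage factor = 8.18 / 10.4200 = 0.7850.

0.7850


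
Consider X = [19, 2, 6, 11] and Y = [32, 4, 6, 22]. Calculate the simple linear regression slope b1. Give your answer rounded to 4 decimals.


Calculate xbar = 9.5000, ybar = 16.0000.
S_xx = 161.0000, S_xy = 286.0000.
Using b1 = S_xy / S_xx = 286.0000 / 161.0000, we get b1 = 1.7764.

1.7764


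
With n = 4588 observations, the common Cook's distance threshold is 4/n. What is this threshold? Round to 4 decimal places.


Using the rule of thumb:
Threshold = 4 / 4588 = 0.0009.

0.0009


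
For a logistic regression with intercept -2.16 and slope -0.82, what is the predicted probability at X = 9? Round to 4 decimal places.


Compute z = -2.16 + (-0.82)(9) = -9.5400.
exp(-z) = 13904.9476.
P = 1/(1 + 13904.9476) = 0.0001.

0.0001


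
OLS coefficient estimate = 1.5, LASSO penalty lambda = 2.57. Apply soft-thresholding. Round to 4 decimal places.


|beta_OLS| = 1.5.
lambda = 2.57.
Since |beta| <= lambda, the coefficient is set to 0.
Result = 0.0000.

0.0000


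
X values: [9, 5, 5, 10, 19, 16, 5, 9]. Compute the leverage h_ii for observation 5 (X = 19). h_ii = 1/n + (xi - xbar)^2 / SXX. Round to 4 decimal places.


n = 8, xbar = 9.7500.
SXX = sum((xi - xbar)^2) = 193.5000.
h = 1/8 + (19 - 9.7500)^2 / 193.5000 = 0.5672.

0.5672


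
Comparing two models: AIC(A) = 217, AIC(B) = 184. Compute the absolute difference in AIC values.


Compute |217 - 184| = 33.
Model B has the smaller AIC.

33


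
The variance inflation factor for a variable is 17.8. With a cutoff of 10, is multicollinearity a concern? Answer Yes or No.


Compare VIF = 17.8 to the threshold of 10.
17.8 >= 10, so the answer is Yes.

Yes


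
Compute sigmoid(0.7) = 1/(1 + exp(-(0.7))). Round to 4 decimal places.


Compute exp(-0.7000) = 0.4966.
Sigmoid = 1 / (1 + 0.4966) = 1 / 1.4966 = 0.6682.

0.6682


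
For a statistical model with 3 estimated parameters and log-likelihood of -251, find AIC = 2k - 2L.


Compute:
2k = 2*3 = 6.
-2*loglik = -2*(-251) = 502.
AIC = 6 + 502 = 508.

508


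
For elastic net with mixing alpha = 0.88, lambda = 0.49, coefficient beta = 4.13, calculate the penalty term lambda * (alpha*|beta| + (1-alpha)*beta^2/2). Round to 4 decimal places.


Compute:
L1 = 0.88 * 4.13 = 3.6344.
L2 = 0.12 * 4.13^2 / 2 = 1.0234.
Penalty = 0.49 * (3.6344 + 1.0234) = 2.2823.

2.2823


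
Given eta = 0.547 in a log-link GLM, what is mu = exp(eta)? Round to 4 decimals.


Apply the inverse link:
mu = e^0.547 = 1.7281.

1.7281


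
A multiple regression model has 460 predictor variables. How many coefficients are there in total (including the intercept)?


Each predictor gets one coefficient, plus one intercept.
Total parameters = 460 + 1 = 461.

461


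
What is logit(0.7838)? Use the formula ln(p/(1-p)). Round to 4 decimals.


1 - p = 0.2162.
p/(1-p) = 3.6253.
logit = ln(3.6253) = 1.2879.

1.2879


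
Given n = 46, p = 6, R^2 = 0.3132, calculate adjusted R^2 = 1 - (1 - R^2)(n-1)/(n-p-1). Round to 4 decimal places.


Plug in: Adj R^2 = 1 - (1 - 0.3132) * 45/39.
= 1 - 0.6868 * 45/39
= 1 - 30.9060 / 39
= 1 - 0.7925 = 0.2075.

0.2075


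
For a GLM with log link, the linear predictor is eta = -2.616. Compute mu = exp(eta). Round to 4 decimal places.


The inverse log link gives:
mu = exp(-2.616) = 0.0731.

0.0731


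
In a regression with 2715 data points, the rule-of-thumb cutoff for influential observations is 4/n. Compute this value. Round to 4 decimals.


Using the rule of thumb:
Threshold = 4 / 2715 = 0.0015.

0.0015


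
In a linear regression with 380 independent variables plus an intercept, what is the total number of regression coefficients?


Including the intercept, the model has 380 predictor coefficients + 1 intercept.
Total = 381.

381


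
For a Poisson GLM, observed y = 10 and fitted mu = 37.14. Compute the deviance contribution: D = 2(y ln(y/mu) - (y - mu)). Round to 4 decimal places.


Compute y*ln(y/mu) = 10*ln(10/37.14) = 10*-1.312109 = -13.121090.
y - mu = -27.14.
D = 2*(-13.121090 - (-27.14)) = 28.037820, which rounds to 28.0378.

28.0378


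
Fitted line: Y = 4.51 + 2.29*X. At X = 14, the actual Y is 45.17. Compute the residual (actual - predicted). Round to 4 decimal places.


Compute yhat = 4.51 + (2.29)(14) = 36.5700.
Residual = actual - predicted = 45.17 - 36.5700 = 8.6000.

8.6000


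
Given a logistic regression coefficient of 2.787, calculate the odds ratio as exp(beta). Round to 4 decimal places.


The odds ratio is computed as:
OR = e^(2.787) = 16.2322.

16.2322


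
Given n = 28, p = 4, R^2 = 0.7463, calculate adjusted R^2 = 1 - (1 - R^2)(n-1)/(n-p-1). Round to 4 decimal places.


Plug in: Adj R^2 = 1 - (1 - 0.7463) * 27/23.
= 1 - 0.2537 * 27/23
= 1 - 6.8499 / 23
= 1 - 0.2978 = 0.7022.

0.7022


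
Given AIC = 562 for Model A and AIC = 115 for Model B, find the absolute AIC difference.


Compute |562 - 115| = 447.
Model B has the smaller AIC.

447


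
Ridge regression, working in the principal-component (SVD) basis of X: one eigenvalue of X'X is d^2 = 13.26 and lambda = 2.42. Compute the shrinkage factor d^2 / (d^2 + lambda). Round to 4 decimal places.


Compute the denominator: 13.26 + 2.42 = 15.6800.
Shrinkage factor = 13.26 / 15.6800 = 0.8457.

0.8457


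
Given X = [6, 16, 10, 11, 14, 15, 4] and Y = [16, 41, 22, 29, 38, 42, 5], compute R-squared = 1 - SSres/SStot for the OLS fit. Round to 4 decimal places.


Fit the OLS line: b0 = -5.2609, b1 = 3.0240.
SSres = 31.9279.
SStot = 1173.7143.
R^2 = 1 - 31.9279/1173.7143 = 0.9728.

0.9728


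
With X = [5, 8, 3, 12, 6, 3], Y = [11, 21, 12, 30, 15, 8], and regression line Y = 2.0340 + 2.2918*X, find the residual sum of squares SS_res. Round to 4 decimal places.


For each point, residual = actual - predicted.
Residuals: [-2.4930, 0.6316, 3.0906, 0.4644, -0.7848, -0.9094].
Sum of squared residuals = 17.8244.

17.8244


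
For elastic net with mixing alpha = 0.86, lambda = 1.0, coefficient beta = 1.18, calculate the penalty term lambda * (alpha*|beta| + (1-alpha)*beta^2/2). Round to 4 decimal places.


alpha * |beta| = 0.86 * 1.18 = 1.0148.
(1-alpha) * beta^2/2 = 0.14 * 1.3924/2 = 0.0975.
Total = 1.0 * (1.0148 + 0.0975) = 1.1123.

1.1123


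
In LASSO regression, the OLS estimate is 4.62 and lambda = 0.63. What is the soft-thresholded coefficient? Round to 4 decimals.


|beta_OLS| = 4.62.
lambda = 0.63.
Since |beta| > lambda, coefficient = sign(beta)*(|beta| - lambda) = 3.9900.
Result = 3.9900.

3.9900


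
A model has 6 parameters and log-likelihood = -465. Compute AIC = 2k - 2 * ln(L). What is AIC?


AIC = 2*6 - 2*(-465).
= 12 + 930 = 942.

942


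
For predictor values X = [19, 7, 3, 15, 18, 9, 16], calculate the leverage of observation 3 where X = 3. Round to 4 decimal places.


Compute xbar = 12.4286 with n = 7 observations.
SXX = 223.7143.
Leverage = 1/7 + (3 - 12.4286)^2/223.7143 = 0.5402.

0.5402


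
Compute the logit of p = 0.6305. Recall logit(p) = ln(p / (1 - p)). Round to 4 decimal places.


The odds are p/(1-p) = 0.6305 / 0.3695 = 1.7064.
logit(p) = ln(1.7064) = 0.5344.

0.5344


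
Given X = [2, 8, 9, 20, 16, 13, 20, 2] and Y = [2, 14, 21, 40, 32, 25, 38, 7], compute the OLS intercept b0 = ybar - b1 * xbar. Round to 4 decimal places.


First find the slope: b1 = 1.9213.
Means: xbar = 11.2500, ybar = 22.3750.
b0 = ybar - b1 * xbar = 22.3750 - 1.9213 * 11.2500 = 0.7599.

0.7599


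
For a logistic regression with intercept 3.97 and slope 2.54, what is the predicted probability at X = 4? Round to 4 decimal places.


Compute z = 3.97 + (2.54)(4) = 14.1300.
exp(-z) = 0.0000.
P = 1/(1 + 0.0000) = 1.0000.

1.0000


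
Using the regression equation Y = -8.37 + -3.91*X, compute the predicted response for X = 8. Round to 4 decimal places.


Plug X = 8 into Y = -8.37 + -3.91*X:
Y = -8.37 + -31.2800 = -39.6500.

-39.6500


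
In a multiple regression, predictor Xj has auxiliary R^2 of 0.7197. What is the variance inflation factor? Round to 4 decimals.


Denominator: 1 - 0.7197 = 0.2803.
VIF = 1 / 0.2803 = 3.5676.

3.5676


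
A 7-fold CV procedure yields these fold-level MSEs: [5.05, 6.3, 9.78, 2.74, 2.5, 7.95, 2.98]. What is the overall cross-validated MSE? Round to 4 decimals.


Total MSE across folds = 37.3000.
CV-MSE = 37.3000/7 = 5.3286.

5.3286


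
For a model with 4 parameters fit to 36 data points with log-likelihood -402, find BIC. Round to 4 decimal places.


Compute k*ln(n) = 4*ln(36) = 4*3.583519 = 14.334076.
Then -2*loglik = 804.
BIC = 14.334076 + 804 = 818.334076, which rounds to 818.3341.

818.3341


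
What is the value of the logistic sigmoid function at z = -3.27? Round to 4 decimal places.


First, exp(3.2700) = 26.3113.
Then sigma(z) = 1/(1 + 26.3113) = 0.0366.

0.0366


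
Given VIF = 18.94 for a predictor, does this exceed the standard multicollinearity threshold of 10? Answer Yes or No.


Compare VIF = 18.94 to the threshold of 10.
18.94 >= 10, so the answer is Yes.

Yes


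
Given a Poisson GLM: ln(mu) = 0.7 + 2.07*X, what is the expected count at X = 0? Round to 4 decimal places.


eta = 0.7 + 2.07 * 0 = 0.7000.
mu = exp(0.7000) = 2.0138.

2.0138


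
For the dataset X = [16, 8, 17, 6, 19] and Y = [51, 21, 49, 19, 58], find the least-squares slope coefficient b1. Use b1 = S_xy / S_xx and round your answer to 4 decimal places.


Calculate xbar = 13.2000, ybar = 39.6000.
S_xx = 134.8000, S_xy = 419.4000.
Using b1 = S_xy / S_xx = 419.4000 / 134.8000, we get b1 = 3.1113.

3.1113


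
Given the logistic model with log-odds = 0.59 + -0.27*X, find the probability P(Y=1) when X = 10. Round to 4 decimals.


Linear predictor: z = 0.59 + -0.27 * 10 = -2.1100.
P = 1/(1 + exp(2.1100)) = 1/(1 + 8.2482) = 0.1081.

0.1081


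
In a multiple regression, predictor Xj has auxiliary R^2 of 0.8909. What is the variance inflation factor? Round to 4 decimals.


Using VIF = 1/(1 - R^2_j):
1 - 0.8909 = 0.1091.
VIF = 9.1659.

9.1659


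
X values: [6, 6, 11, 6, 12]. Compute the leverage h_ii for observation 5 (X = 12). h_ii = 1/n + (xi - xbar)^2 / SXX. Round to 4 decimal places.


Mean of X: xbar = 8.2000.
SXX = 36.8000.
For X = 12: h = 1/5 + (12 - 8.2000)^2/36.8000 = 0.5924.

0.5924


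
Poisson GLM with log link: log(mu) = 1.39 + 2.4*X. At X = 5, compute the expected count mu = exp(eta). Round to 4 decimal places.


Linear predictor: eta = 1.39 + (2.4)(5) = 13.3900.
Expected count: mu = exp(13.3900) = 653436.0830.

653436.0830


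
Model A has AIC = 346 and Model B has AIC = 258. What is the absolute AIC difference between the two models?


Absolute difference = |346 - 258| = 88.
The model with lower AIC (B) is preferred.

88


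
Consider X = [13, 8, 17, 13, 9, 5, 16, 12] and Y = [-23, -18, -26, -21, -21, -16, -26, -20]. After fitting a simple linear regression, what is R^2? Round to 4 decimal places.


Fit the OLS line: b0 = -11.8317, b1 = -0.8209.
SSres = 9.7843.
SStot = 87.8750.
R^2 = 1 - 9.7843/87.8750 = 0.8887.

0.8887
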